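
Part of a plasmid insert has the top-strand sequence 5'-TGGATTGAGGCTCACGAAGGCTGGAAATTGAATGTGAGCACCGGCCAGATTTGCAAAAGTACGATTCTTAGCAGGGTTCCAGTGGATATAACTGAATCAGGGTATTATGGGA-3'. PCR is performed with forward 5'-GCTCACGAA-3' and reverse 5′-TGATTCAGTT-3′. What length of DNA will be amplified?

Forward primer GCTCACGAA is found on the top strand at positions 10–18.
Reverse complement of the reverse primer: AACTGAATCA. This occurs on the top strand at positions 90–99.
The product runs from position 10 to position 99, so its length is 99 − 10 + 1 = 90 bp.

90 bp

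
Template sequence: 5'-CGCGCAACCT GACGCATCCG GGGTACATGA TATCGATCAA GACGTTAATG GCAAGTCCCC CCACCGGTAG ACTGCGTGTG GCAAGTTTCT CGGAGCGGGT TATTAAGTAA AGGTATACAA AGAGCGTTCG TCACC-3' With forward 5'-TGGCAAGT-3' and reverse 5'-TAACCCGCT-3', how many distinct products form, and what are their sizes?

The forward primer TGGCAAGT matches the top strand at positions 49–56, 79–86.
The reverse primer's reverse complement is AGCGGGTTA, matching at positions 94–102.
Each forward site pairs with the reverse site to give a product ending at position 102: sizes 54, 24 bp.

Two products: 54 bp, 24 bp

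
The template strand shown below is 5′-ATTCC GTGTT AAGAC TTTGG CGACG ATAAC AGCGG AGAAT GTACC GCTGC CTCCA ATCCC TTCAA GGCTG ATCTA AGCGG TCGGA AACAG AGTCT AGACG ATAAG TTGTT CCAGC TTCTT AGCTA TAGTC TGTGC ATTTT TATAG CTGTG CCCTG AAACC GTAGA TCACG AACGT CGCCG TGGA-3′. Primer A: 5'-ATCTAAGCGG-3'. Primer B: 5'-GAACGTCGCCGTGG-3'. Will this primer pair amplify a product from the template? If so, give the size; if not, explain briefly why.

No product — both primers anneal to the same strand and extend in the same direction.

Primer A (ATCTAAGCGG) matches the top strand at positions 71–80 (3' end points downstream).
Primer B (GAACGTCGCCGTGG) also matches the top strand directly, at positions 170–183 — its reverse complement CCACGGCGACGTTC is not present.
Both primers anneal to the bottom strand with 3' ends pointing the same way, so neither can prime synthesis back toward the other.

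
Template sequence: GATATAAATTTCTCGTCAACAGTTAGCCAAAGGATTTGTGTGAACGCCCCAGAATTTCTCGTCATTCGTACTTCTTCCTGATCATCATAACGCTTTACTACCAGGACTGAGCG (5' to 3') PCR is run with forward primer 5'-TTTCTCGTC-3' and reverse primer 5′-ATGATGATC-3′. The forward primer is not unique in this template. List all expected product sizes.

The forward primer TTTCTCGTC matches the top strand at positions 9–17, 55–63.
The reverse primer's reverse complement is GATCATCAT, matching at positions 80–88.
Each forward site pairs with the reverse site to give a product ending at position 88: sizes 80, 34 bp.

80 bp, 34 bp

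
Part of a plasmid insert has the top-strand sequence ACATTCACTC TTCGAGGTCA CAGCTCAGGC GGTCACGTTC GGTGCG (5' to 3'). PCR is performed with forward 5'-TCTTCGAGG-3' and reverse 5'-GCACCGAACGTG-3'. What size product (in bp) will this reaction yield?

37 bp

The forward primer matches the template at positions 9–17.
Taking the reverse complement of GCACCGAACGTG gives CACGTTCGGTGC, found at positions 34–45 on the template; the primer anneals here to the top strand with its 3' end pointing upstream.
Amplicon spans positions 9–45: 37 bp.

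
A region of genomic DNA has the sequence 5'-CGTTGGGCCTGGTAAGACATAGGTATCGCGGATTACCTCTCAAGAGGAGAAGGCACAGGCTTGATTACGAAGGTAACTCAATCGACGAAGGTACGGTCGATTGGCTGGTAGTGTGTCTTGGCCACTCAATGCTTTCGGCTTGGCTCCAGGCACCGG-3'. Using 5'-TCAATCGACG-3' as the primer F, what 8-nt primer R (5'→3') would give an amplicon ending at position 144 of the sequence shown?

The forward primer binds at positions 78–87; the product's 3' end on the top strand is position 144.
The reverse primer anneals to the top strand over positions 137–144, i.e. to GGCTTGGC.
Its sequence written 5'→3' is the reverse complement: GCCAAGCC.

5'-GCCAAGCC-3'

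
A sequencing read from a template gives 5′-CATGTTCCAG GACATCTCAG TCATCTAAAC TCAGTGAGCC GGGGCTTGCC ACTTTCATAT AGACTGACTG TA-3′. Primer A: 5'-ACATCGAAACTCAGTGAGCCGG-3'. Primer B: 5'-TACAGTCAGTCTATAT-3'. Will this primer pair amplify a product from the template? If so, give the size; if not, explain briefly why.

Primer A (ACATCGAAACTCAGTGAGCCGG) does not match the top strand, and its reverse complement CCGGCTCACTGAGTTTCGATGT does not match either.
With no annealing site for primer A, no amplification occurs.

No product — primer A has no binding site in the template.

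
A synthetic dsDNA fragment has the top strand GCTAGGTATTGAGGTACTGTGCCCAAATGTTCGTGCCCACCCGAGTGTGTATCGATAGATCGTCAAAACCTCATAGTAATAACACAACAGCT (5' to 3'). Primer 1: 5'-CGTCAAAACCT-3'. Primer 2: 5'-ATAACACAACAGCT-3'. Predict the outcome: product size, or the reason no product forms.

No product — both primers anneal to the same strand and extend in the same direction.

Primer 1 (CGTCAAAACCT) matches the top strand at positions 61–71 (3' end points downstream).
Primer 2 (ATAACACAACAGCT) also matches the top strand directly, at positions 79–92 — its reverse complement AGCTGTTGTGTTAT is not present.
Both primers anneal to the bottom strand with 3' ends pointing the same way, so neither can prime synthesis back toward the other.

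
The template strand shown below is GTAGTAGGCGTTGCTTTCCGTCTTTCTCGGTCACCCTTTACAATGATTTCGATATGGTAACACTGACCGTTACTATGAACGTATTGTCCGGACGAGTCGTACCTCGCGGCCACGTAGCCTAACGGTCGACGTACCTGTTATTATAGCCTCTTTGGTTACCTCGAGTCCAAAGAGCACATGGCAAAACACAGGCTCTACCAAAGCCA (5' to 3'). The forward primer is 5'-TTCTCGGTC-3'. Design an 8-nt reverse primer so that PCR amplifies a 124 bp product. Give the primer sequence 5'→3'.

The forward primer binds at positions 24–32, so a 124 bp product ends at position 24 + 124 − 1 = 147.
The reverse primer anneals to the top strand over positions 140–147, i.e. to ATTATAGC.
Its sequence written 5'→3' is the reverse complement: GCTATAAT.

5'-GCTATAAT-3'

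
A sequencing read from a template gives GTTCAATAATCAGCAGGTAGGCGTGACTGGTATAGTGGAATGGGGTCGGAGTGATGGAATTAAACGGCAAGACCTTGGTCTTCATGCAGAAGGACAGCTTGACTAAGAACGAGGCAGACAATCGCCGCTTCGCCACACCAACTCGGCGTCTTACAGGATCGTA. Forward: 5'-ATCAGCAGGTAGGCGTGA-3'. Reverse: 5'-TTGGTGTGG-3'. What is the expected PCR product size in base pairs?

133 bp

Forward primer ATCAGCAGGTAGGCGTGA is found on the top strand at positions 9–26.
The reverse primer's reverse complement is CCACACCAA, which matches the template at positions 133–141.
Product length = (reverse-primer end) − (forward-primer start) + 1 = 141 − 9 + 1 = 133 bp.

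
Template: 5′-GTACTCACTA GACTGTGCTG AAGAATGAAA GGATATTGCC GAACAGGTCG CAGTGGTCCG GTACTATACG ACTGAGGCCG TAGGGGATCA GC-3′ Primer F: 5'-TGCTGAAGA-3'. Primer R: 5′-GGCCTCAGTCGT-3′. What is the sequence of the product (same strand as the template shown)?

5'-TGCTGAAGAATGAAAGGATATTGCCGAACAGGTCGCAGTGGTCCGGTACTATACGACTGAGGCC-3'

Forward primer TGCTGAAGA is found on the top strand at positions 16–24.
The reverse primer's reverse complement is ACGACTGAGGCC, which matches the template at positions 68–79.
The product is the template from position 16 through 79 (64 bp).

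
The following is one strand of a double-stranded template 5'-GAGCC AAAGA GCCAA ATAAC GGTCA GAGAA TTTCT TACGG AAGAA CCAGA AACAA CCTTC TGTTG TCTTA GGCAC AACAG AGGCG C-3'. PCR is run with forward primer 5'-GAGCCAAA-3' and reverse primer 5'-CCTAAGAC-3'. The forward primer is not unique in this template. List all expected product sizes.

72 bp, 64 bp

The forward primer GAGCCAAA matches the top strand at positions 1–8, 9–16.
The reverse primer's reverse complement is GTCTTAGG, matching at positions 65–72.
Each forward site pairs with the reverse site to give a product ending at position 72: sizes 72, 64 bp.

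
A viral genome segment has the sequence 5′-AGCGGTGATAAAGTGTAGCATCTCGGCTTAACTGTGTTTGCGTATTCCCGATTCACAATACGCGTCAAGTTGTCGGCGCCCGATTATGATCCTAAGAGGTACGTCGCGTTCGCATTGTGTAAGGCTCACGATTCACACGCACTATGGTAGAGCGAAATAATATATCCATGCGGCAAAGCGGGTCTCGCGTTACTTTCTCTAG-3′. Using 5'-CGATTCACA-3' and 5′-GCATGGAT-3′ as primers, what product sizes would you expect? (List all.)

The forward primer CGATTCACA matches the top strand at positions 49–57, 129–137.
The reverse primer's reverse complement is ATCCATGC, matching at positions 164–171.
Each forward site pairs with the reverse site to give a product ending at position 171: sizes 123, 43 bp.

123 bp, 43 bp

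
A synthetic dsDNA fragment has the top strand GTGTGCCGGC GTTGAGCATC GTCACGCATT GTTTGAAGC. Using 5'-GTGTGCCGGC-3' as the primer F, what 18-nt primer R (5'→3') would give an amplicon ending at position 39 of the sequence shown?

The forward primer binds at positions 1–10; the product's 3' end on the top strand is position 39.
The reverse primer anneals to the top strand over positions 22–39, i.e. to TCACGCATTGTTTGAAGC.
Its sequence written 5'→3' is the reverse complement: GCTTCAAACAATGCGTGA.

5'-GCTTCAAACAATGCGTGA-3'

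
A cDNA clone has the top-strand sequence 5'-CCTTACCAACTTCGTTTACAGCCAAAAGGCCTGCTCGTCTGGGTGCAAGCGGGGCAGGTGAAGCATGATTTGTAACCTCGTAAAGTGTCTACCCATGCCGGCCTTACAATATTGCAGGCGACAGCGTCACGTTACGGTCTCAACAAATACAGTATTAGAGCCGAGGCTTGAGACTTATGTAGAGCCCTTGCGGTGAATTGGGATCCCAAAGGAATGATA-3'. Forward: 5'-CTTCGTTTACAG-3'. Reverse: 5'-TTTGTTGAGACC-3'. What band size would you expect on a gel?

138 bp

Forward primer CTTCGTTTACAG is found on the top strand at positions 10–21.
Taking the reverse complement of TTTGTTGAGACC gives GGTCTCAACAAA, found at positions 136–147 on the template; the primer anneals here to the top strand with its 3' end pointing upstream.
The product runs from position 10 to position 147, so its length is 147 − 10 + 1 = 138 bp.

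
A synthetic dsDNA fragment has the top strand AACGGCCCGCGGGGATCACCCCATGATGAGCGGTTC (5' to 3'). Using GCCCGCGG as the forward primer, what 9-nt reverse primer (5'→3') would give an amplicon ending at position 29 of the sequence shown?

The forward primer binds at positions 5–12; the product's 3' end on the top strand is position 29.
The reverse primer anneals to the top strand over positions 21–29, i.e. to CCATGATGA.
Its sequence written 5'→3' is the reverse complement: TCATCATGG.

5'-TCATCATGG-3'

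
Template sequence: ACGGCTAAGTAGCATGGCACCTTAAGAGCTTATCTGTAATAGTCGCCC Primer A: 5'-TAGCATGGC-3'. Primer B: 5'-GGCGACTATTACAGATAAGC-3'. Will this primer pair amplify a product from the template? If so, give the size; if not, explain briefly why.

Primer A (TAGCATGGC) matches the top strand at positions 10–18; it acts as a forward primer.
Primer B's reverse complement is GCTTATCTGTAATAGTCGCC, matching the top strand at positions 28–47; it acts as a reverse primer.
The 3' ends face each other across positions 10–47, giving a 38 bp product.

Yes — a 38 bp product.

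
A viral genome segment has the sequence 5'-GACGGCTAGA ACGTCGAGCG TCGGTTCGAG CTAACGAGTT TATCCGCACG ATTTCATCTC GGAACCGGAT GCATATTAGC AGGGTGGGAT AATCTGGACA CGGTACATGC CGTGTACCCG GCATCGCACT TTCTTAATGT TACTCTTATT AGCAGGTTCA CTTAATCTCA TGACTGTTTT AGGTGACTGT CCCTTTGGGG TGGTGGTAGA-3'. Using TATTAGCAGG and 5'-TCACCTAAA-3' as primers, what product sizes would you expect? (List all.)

The forward primer TATTAGCAGG matches the top strand at positions 74–83, 147–156.
The reverse primer's reverse complement is TTTAGGTGA, matching at positions 178–186.
Each forward site pairs with the reverse site to give a product ending at position 186: sizes 113, 40 bp.

113 bp, 40 bp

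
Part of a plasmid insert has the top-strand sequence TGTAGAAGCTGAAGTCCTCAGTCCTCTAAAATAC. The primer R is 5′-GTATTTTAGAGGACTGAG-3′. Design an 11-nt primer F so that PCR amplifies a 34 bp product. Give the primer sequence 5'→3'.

5'-TGTAGAAGCTG-3'

The reverse primer's reverse complement CTCAGTCCTCTAAAATAC matches the template at positions 17–34, so the product ends at position 34.
A 34 bp product then starts at position 34 − 34 + 1 = 1.
The forward primer is identical to the top strand there: TGTAGAAGCTG.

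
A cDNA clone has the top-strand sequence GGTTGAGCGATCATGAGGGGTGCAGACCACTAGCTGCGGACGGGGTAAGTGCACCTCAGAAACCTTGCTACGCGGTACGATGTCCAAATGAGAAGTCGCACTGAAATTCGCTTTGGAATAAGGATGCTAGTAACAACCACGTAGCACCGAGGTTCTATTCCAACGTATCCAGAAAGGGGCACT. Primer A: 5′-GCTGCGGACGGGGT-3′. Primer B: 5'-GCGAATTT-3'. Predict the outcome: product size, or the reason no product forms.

Yes — a 79 bp product.

Primer A (GCTGCGGACGGGGT) matches the top strand at positions 33–46; it acts as a forward primer.
Primer B's reverse complement is AAATTCGC, matching the top strand at positions 104–111; it acts as a reverse primer.
The 3' ends face each other across positions 33–111, giving a 79 bp product.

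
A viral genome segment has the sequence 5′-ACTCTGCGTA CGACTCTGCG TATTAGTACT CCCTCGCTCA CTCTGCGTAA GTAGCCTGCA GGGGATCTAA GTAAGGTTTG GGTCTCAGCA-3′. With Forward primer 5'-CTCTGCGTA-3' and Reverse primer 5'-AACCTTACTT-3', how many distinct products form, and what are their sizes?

The forward primer CTCTGCGTA matches the top strand at positions 2–10, 14–22, 41–49.
The reverse primer's reverse complement is AAGTAAGGTT, matching at positions 69–78.
Each forward site pairs with the reverse site to give a product ending at position 78: sizes 77, 65, 38 bp.

Three products: 77 bp, 65 bp, 38 bp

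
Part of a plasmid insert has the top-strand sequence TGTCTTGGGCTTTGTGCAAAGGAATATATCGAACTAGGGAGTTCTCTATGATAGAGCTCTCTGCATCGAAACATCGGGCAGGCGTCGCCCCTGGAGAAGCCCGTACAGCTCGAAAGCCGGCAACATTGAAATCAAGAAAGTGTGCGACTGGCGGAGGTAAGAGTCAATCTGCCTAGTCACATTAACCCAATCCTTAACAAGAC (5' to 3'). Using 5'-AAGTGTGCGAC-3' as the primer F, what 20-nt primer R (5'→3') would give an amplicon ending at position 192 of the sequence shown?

The forward primer binds at positions 138–148; the product's 3' end on the top strand is position 192.
The reverse primer anneals to the top strand over positions 173–192, i.e. to CTAGTCACATTAACCCAATC.
Its sequence written 5'→3' is the reverse complement: GATTGGGTTAATGTGACTAG.

5'-GATTGGGTTAATGTGACTAG-3'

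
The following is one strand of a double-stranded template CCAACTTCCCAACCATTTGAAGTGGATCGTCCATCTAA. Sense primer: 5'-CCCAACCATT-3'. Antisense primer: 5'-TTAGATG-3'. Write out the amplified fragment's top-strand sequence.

5'-CCCAACCATTTGAAGTGGATCGTCCATCTAA-3'

The forward primer matches the template at positions 8–17.
The reverse primer's reverse complement is CATCTAA, which matches the template at positions 32–38.
The product is the template from position 8 through 38 (31 bp).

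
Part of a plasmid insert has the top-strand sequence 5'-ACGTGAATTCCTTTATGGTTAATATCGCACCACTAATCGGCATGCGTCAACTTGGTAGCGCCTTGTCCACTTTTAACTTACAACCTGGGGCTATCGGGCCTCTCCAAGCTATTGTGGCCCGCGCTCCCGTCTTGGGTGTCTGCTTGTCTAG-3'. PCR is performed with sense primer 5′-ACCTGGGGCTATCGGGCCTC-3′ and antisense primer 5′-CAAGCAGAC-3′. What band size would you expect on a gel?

Forward primer ACCTGGGGCTATCGGGCCTC is found on the top strand at positions 83–102.
The reverse primer's reverse complement is GTCTGCTTG, which matches the template at positions 138–146.
Amplicon spans positions 83–146: 64 bp.

64 bp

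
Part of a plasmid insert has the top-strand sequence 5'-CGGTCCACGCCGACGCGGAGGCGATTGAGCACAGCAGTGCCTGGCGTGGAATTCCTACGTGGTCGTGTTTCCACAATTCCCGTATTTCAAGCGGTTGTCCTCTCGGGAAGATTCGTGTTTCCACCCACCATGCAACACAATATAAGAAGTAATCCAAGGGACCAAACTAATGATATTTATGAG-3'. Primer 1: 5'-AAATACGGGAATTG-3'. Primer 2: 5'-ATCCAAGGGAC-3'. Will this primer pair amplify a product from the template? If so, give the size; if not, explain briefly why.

Primer 1 (AAATACGGGAATTG) has reverse complement CAATTCCCGTATTT, which matches the top strand at positions 74–87; primer 1 anneals to the top strand there with its 3' end pointing upstream toward position 74.
Primer 2 (ATCCAAGGGAC) matches the top strand directly at positions 152–162; it anneals to the bottom strand with its 3' end pointing downstream toward position 162.
The 3' ends diverge (primer 1 extends toward position 1, primer 2 toward position 183), so the primers never converge on a shared product.

No product — the primers' 3' ends point away from each other.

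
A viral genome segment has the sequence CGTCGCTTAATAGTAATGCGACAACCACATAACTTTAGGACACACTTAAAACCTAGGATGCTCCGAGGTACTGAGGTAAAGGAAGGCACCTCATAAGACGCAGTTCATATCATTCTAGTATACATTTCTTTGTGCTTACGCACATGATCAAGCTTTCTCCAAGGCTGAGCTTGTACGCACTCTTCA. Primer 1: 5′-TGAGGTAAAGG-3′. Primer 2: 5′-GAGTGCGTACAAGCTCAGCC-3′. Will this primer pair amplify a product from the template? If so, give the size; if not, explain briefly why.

Yes — a 111 bp product.

Primer 1 (TGAGGTAAAGG) matches the top strand at positions 72–82; it acts as a forward primer.
Primer 2's reverse complement is GGCTGAGCTTGTACGCACTC, matching the top strand at positions 163–182; it acts as a reverse primer.
The 3' ends face each other across positions 72–182, giving a 111 bp product.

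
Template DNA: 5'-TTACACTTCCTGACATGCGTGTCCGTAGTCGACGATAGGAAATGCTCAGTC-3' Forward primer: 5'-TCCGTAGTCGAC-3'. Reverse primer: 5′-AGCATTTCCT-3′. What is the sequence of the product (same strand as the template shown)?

Forward primer TCCGTAGTCGAC is found on the top strand at positions 22–33.
Reverse complement of the reverse primer: AGGAAATGCT. This occurs on the top strand at positions 37–46.
The product is the template from position 22 through 46 (25 bp).

5'-TCCGTAGTCGACGATAGGAAATGCT-3'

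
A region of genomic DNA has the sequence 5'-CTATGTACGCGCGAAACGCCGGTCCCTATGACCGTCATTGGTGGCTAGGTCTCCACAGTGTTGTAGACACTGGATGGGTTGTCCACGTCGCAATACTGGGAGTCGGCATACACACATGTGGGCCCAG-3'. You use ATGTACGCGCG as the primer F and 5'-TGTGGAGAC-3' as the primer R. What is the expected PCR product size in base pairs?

55 bp

Forward primer ATGTACGCGCG is found on the top strand at positions 3–13.
Reverse complement of the reverse primer: GTCTCCACA. This occurs on the top strand at positions 49–57.
Amplicon spans positions 3–57: 55 bp.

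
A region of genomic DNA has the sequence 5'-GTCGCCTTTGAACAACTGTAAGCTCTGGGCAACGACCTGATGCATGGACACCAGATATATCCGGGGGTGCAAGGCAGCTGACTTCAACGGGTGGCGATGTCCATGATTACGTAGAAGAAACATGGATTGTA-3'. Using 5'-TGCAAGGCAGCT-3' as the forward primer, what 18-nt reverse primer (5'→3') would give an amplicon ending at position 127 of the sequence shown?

The forward primer binds at positions 68–79; the product's 3' end on the top strand is position 127.
The reverse primer anneals to the top strand over positions 110–127, i.e. to CGTAGAAGAAACATGGAT.
Its sequence written 5'→3' is the reverse complement: ATCCATGTTTCTTCTACG.

5'-ATCCATGTTTCTTCTACG-3'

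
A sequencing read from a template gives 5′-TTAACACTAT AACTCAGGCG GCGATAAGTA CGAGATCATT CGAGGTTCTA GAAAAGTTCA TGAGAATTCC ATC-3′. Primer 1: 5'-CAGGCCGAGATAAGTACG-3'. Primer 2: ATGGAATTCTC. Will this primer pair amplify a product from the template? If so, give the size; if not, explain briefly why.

No product — primer 1 has no binding site in the template.

Primer 1 (CAGGCCGAGATAAGTACG) does not match the top strand, and its reverse complement CGTACTTATCTCGGCCTG does not match either.
With no annealing site for primer 1, no amplification occurs.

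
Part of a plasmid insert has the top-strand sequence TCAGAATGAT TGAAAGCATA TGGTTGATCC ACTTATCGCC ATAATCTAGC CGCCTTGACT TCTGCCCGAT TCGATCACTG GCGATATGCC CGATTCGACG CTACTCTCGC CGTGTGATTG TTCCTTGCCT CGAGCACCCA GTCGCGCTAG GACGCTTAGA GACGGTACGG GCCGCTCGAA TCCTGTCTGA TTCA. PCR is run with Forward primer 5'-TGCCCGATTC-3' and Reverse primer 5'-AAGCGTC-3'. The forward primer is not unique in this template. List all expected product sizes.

The forward primer TGCCCGATTC matches the top strand at positions 63–72, 87–96.
The reverse primer's reverse complement is GACGCTT, matching at positions 151–157.
Each forward site pairs with the reverse site to give a product ending at position 157: sizes 95, 71 bp.

95 bp, 71 bp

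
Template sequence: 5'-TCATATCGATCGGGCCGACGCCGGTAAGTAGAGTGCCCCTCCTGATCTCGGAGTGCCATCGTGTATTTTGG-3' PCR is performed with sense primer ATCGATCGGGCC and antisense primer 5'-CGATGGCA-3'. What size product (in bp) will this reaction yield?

Forward primer ATCGATCGGGCC is found on the top strand at positions 5–16.
Taking the reverse complement of CGATGGCA gives TGCCATCG, found at positions 54–61 on the template; the primer anneals here to the top strand with its 3' end pointing upstream.
Amplicon spans positions 5–61: 57 bp.

57 bp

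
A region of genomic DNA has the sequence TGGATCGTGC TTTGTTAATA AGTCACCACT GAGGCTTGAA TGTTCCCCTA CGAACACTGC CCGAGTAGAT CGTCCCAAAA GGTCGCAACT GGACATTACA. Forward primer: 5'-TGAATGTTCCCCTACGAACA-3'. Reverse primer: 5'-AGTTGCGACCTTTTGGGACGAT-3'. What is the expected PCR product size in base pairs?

Scanning the template, TGAATGTTCCCCTACGAACA occurs at positions 37–56; this primer anneals to the bottom strand there with its 3' end pointing downstream.
The reverse primer's reverse complement is ATCGTCCCAAAAGGTCGCAACT, which matches the template at positions 69–90.
Product length = (reverse-primer end) − (forward-primer start) + 1 = 90 − 37 + 1 = 54 bp.

54 bp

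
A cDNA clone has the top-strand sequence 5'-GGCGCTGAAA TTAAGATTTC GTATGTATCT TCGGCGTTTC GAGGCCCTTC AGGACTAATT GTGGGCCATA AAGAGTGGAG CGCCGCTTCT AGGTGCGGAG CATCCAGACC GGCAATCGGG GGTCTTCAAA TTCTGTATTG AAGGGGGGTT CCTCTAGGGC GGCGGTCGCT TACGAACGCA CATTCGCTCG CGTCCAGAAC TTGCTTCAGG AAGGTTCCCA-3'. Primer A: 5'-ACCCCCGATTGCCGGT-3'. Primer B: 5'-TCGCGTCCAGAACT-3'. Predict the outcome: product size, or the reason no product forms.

Primer A (ACCCCCGATTGCCGGT) has reverse complement ACCGGCAATCGGGGGT, which matches the top strand at positions 108–123; primer A anneals to the top strand there with its 3' end pointing upstream toward position 108.
Primer B (TCGCGTCCAGAACT) matches the top strand directly at positions 188–201; it anneals to the bottom strand with its 3' end pointing downstream toward position 201.
The 3' ends diverge (primer A extends toward position 1, primer B toward position 220), so the primers never converge on a shared product.

No product — the primers' 3' ends point away from each other.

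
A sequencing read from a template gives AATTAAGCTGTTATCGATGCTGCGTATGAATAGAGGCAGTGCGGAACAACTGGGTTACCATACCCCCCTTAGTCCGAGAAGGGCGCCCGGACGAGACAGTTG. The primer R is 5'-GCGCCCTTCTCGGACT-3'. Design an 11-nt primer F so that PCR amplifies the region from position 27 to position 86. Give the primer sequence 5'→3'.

5'-TGAATAGAGGC-3'

The reverse primer's reverse complement AGTCCGAGAAGGGCGC matches the template at positions 71–86; the product starts at position 27.
The forward primer is identical to the top strand over positions 27–37: TGAATAGAGGC.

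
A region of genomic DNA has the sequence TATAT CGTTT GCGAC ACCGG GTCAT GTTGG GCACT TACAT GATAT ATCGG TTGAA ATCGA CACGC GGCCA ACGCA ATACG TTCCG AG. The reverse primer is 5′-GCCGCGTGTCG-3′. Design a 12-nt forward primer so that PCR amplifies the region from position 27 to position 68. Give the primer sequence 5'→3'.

The reverse primer's reverse complement CGACACGCGGC matches the template at positions 58–68; the product starts at position 27.
The forward primer is identical to the top strand over positions 27–38: TTGGGCACTTAC.

5'-TTGGGCACTTAC-3'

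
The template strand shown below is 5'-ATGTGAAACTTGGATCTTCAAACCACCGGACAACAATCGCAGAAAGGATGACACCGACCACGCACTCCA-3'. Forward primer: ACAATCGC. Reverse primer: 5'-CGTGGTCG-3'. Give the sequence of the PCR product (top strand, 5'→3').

5'-ACAATCGCAGAAAGGATGACACCGACCACG-3'

Forward primer ACAATCGC is found on the top strand at positions 33–40.
Taking the reverse complement of CGTGGTCG gives CGACCACG, found at positions 55–62 on the template; the primer anneals here to the top strand with its 3' end pointing upstream.
The product is the template from position 33 through 62 (30 bp).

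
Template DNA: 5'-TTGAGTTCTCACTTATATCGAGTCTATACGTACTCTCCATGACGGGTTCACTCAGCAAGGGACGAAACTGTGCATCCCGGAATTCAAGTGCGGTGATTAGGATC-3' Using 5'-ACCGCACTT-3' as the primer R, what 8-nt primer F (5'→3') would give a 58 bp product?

5'-CCATGACG-3'

The reverse primer's reverse complement AAGTGCGGT matches the template at positions 86–94, so the product ends at position 94.
A 58 bp product then starts at position 94 − 58 + 1 = 37.
The forward primer is identical to the top strand there: CCATGACG.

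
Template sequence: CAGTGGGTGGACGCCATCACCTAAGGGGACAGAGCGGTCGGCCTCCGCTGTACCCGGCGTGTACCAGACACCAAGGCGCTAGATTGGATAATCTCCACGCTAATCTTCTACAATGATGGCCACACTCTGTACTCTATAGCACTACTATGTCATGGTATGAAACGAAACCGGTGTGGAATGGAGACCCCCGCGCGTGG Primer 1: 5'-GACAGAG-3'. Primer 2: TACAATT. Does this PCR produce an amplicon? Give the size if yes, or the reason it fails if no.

Primer 2 (TACAATT) does not match the top strand, and its reverse complement AATTGTA does not match either.
With no annealing site for primer 2, no amplification occurs.

No product — primer 2 has no binding site in the template.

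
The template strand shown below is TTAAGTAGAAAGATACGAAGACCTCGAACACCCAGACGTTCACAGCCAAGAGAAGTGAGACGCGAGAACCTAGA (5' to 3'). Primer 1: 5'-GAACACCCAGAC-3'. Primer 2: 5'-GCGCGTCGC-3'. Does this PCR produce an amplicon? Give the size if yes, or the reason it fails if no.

Primer 2 (GCGCGTCGC) does not match the top strand, and its reverse complement GCGACGCGC does not match either.
With no annealing site for primer 2, no amplification occurs.

No product — primer 2 has no binding site in the template.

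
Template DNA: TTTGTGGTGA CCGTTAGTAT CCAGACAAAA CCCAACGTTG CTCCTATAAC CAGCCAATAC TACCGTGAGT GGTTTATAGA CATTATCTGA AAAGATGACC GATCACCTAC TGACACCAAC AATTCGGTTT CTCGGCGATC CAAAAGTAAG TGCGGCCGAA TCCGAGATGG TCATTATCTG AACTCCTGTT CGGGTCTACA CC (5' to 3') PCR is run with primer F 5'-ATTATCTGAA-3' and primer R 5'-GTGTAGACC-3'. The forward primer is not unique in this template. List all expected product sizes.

The forward primer ATTATCTGAA matches the top strand at positions 82–91, 173–182.
The reverse primer's reverse complement is GGTCTACAC, matching at positions 193–201.
Each forward site pairs with the reverse site to give a product ending at position 201: sizes 120, 29 bp.

120 bp, 29 bp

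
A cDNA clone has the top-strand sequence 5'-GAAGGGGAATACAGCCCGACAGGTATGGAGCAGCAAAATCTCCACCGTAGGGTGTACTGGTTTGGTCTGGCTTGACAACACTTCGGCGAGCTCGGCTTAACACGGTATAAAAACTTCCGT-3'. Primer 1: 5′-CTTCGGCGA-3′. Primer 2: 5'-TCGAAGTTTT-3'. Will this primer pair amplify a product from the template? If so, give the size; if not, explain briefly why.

No product — primer 2 has no binding site in the template.

Primer 2 (TCGAAGTTTT) does not match the top strand, and its reverse complement AAAACTTCGA does not match either.
With no annealing site for primer 2, no amplification occurs.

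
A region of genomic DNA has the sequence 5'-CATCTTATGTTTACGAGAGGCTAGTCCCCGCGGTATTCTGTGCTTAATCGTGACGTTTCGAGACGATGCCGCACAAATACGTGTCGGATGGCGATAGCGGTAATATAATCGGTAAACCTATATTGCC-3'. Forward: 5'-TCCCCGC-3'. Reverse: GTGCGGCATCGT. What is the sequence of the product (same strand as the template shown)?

Forward primer TCCCCGC is found on the top strand at positions 25–31.
Taking the reverse complement of GTGCGGCATCGT gives ACGATGCCGCAC, found at positions 63–74 on the template; the primer anneals here to the top strand with its 3' end pointing upstream.
The product is the template from position 25 through 74 (50 bp).

5'-TCCCCGCGGTATTCTGTGCTTAATCGTGACGTTTCGAGACGATGCCGCAC-3'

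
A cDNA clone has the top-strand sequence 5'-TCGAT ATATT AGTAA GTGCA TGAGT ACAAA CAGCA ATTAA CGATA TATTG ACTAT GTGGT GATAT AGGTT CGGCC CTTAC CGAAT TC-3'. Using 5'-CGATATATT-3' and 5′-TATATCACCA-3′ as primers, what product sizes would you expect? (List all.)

65 bp, 26 bp

The forward primer CGATATATT matches the top strand at positions 2–10, 41–49.
The reverse primer's reverse complement is TGGTGATATA, matching at positions 57–66.
Each forward site pairs with the reverse site to give a product ending at position 66: sizes 65, 26 bp.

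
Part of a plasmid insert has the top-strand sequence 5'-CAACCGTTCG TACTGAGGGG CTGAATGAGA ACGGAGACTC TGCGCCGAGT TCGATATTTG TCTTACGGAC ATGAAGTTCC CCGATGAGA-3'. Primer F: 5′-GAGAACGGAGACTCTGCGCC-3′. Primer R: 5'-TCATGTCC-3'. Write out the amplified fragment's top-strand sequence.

The forward primer matches the template at positions 27–46.
Taking the reverse complement of TCATGTCC gives GGACATGA, found at positions 67–74 on the template; the primer anneals here to the top strand with its 3' end pointing upstream.
The product is the template from position 27 through 74 (48 bp).

5'-GAGAACGGAGACTCTGCGCCGAGTTCGATATTTGTCTTACGGACATGA-3'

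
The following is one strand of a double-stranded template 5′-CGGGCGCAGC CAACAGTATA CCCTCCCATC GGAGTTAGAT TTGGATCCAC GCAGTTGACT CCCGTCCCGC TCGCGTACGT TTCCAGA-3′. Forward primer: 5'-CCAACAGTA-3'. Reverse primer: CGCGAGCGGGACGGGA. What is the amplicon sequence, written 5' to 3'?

The forward primer matches the template at positions 10–18.
Reverse complement of the reverse primer: TCCCGTCCCGCTCGCG. This occurs on the top strand at positions 60–75.
The product is the template from position 10 through 75 (66 bp).

5'-CCAACAGTATACCCTCCCATCGGAGTTAGATTTGGATCCACGCAGTTGACTCCCGTCCCGCTCGCG-3'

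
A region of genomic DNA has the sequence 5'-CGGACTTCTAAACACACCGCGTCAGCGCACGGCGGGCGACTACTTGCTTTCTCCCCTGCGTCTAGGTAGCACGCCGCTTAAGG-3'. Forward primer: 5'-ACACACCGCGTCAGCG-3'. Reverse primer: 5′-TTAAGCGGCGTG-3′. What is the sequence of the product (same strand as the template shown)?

Scanning the template, ACACACCGCGTCAGCG occurs at positions 12–27; this primer anneals to the bottom strand there with its 3' end pointing downstream.
Reverse complement of the reverse primer: CACGCCGCTTAA. This occurs on the top strand at positions 70–81.
The product is the template from position 12 through 81 (70 bp).

5'-ACACACCGCGTCAGCGCACGGCGGGCGACTACTTGCTTTCTCCCCTGCGTCTAGGTAGCACGCCGCTTAA-3'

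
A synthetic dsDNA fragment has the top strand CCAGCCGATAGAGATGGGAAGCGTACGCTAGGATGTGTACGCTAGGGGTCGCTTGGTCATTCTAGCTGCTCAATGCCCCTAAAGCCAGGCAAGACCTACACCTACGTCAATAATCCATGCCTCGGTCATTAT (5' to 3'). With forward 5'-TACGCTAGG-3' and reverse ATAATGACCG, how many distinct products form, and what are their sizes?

Two products: 109 bp, 95 bp

The forward primer TACGCTAGG matches the top strand at positions 24–32, 38–46.
The reverse primer's reverse complement is CGGTCATTAT, matching at positions 123–132.
Each forward site pairs with the reverse site to give a product ending at position 132: sizes 109, 95 bp.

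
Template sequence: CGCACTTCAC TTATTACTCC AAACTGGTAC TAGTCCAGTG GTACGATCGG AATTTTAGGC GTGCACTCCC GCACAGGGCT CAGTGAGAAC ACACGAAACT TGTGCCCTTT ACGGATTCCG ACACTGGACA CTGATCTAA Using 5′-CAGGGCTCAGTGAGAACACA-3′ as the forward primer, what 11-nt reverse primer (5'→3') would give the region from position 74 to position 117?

5'-AATCCGTAAAG-3'

The product's 3' end on the top strand is position 117.
The reverse primer anneals to the top strand over positions 107–117, i.e. to CTTTACGGATT.
Its sequence written 5'→3' is the reverse complement: AATCCGTAAAG.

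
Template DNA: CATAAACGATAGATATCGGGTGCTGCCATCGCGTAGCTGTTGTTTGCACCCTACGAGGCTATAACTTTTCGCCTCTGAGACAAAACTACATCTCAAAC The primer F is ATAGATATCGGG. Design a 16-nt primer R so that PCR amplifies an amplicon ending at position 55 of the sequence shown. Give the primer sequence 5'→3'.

5'-CGTAGGGTGCAAACAA-3'

The forward primer binds at positions 9–20; the product's 3' end on the top strand is position 55.
The reverse primer anneals to the top strand over positions 40–55, i.e. to TTGTTTGCACCCTACG.
Its sequence written 5'→3' is the reverse complement: CGTAGGGTGCAAACAA.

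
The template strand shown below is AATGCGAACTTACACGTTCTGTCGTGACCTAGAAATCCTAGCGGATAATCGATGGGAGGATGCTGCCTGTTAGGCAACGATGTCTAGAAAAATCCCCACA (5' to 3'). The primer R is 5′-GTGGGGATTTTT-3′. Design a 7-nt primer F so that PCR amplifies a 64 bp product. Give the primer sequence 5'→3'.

The reverse primer's reverse complement AAAAATCCCCAC matches the template at positions 88–99, so the product ends at position 99.
A 64 bp product then starts at position 99 − 64 + 1 = 36.
The forward primer is identical to the top strand there: TCCTAGC.

5'-TCCTAGC-3'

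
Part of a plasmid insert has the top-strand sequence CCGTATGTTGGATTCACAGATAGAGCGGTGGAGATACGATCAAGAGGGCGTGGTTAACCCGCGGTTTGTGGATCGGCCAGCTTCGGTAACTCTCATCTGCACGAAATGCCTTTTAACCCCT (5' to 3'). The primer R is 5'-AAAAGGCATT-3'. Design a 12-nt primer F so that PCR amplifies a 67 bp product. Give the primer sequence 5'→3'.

5'-GCGTGGTTAACC-3'

The reverse primer's reverse complement AATGCCTTTT matches the template at positions 105–114, so the product ends at position 114.
A 67 bp product then starts at position 114 − 67 + 1 = 48.
The forward primer is identical to the top strand there: GCGTGGTTAACC.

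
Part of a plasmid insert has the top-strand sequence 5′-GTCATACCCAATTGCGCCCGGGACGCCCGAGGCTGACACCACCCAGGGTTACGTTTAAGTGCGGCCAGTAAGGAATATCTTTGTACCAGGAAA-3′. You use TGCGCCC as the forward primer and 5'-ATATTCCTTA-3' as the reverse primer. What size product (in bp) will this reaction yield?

66 bp

The forward primer matches the template at positions 13–19.
Reverse complement of the reverse primer: TAAGGAATAT. This occurs on the top strand at positions 69–78.
The product runs from position 13 to position 78, so its length is 78 − 13 + 1 = 66 bp.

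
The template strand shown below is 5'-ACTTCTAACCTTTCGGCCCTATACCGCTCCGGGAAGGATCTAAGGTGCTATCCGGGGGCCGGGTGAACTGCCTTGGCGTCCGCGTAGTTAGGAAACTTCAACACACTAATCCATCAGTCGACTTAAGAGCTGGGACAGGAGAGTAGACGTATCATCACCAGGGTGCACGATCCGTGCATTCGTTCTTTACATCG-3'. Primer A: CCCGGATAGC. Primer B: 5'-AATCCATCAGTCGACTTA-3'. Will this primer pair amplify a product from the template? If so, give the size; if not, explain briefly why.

No product — the primers' 3' ends point away from each other.

Primer A (CCCGGATAGC) has reverse complement GCTATCCGGG, which matches the top strand at positions 47–56; primer A anneals to the top strand there with its 3' end pointing upstream toward position 47.
Primer B (AATCCATCAGTCGACTTA) matches the top strand directly at positions 108–125; it anneals to the bottom strand with its 3' end pointing downstream toward position 125.
The 3' ends diverge (primer A extends toward position 1, primer B toward position 194), so the primers never converge on a shared product.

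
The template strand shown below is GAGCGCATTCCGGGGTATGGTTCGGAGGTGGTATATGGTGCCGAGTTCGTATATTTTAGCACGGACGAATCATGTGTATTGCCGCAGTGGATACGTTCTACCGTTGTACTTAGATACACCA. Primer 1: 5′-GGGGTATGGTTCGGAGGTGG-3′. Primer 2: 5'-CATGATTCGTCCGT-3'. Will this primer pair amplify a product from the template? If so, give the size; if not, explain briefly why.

Primer 1 (GGGGTATGGTTCGGAGGTGG) matches the top strand at positions 12–31; it acts as a forward primer.
Primer 2's reverse complement is ACGGACGAATCATG, matching the top strand at positions 61–74; it acts as a reverse primer.
The 3' ends face each other across positions 12–74, giving a 63 bp product.

Yes — a 63 bp product.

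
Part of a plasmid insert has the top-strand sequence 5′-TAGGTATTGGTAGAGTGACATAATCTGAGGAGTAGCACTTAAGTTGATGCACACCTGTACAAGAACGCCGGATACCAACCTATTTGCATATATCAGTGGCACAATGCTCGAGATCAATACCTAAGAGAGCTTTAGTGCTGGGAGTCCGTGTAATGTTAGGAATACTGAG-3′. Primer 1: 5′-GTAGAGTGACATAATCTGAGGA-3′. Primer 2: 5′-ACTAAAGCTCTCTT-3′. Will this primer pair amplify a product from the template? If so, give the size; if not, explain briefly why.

Yes — a 127 bp product.

Primer 1 (GTAGAGTGACATAATCTGAGGA) matches the top strand at positions 10–31; it acts as a forward primer.
Primer 2's reverse complement is AAGAGAGCTTTAGT, matching the top strand at positions 123–136; it acts as a reverse primer.
The 3' ends face each other across positions 10–136, giving a 127 bp product.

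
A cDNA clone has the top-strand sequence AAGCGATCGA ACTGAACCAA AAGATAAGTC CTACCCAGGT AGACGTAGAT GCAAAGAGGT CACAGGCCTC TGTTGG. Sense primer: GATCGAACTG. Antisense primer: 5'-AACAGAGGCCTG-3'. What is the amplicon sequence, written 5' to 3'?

5'-GATCGAACTGAACCAAAAGATAAGTCCTACCCAGGTAGACGTAGATGCAAAGAGGTCACAGGCCTCTGTT-3'

The forward primer matches the template at positions 5–14.
The reverse primer's reverse complement is CAGGCCTCTGTT, which matches the template at positions 63–74.
The product is the template from position 5 through 74 (70 bp).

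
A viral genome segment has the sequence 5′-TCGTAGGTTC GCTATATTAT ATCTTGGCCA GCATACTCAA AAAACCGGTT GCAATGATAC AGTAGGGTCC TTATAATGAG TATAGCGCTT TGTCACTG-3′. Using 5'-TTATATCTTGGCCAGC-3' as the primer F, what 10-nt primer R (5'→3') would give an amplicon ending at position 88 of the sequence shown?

5'-GCGCTATACT-3'

The forward primer binds at positions 17–32; the product's 3' end on the top strand is position 88.
The reverse primer anneals to the top strand over positions 79–88, i.e. to AGTATAGCGC.
Its sequence written 5'→3' is the reverse complement: GCGCTATACT.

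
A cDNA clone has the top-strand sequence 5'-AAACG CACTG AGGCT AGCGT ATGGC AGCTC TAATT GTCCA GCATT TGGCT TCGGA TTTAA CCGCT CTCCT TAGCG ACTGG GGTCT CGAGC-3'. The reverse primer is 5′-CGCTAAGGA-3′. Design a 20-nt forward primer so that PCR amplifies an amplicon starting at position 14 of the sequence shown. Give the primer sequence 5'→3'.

5'-CTAGCGTATGGCAGCTCTAA-3'

The reverse primer's reverse complement TCCTTAGCG matches the template at positions 67–75; the product starts at position 14.
The forward primer is identical to the top strand over positions 14–33: CTAGCGTATGGCAGCTCTAA.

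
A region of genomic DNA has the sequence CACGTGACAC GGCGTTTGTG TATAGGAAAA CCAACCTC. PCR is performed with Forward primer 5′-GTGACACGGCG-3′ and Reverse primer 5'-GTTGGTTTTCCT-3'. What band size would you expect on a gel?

Forward primer GTGACACGGCG is found on the top strand at positions 4–14.
The reverse primer's reverse complement is AGGAAAACCAAC, which matches the template at positions 24–35.
Product length = (reverse-primer end) − (forward-primer start) + 1 = 35 − 4 + 1 = 32 bp.

32 bp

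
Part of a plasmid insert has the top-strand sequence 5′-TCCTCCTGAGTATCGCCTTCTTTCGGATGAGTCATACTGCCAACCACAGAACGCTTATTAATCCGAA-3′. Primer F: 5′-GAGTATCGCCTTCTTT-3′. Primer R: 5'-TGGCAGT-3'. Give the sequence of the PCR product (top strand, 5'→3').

5'-GAGTATCGCCTTCTTTCGGATGAGTCATACTGCCA-3'

The forward primer matches the template at positions 8–23.
Taking the reverse complement of TGGCAGT gives ACTGCCA, found at positions 36–42 on the template; the primer anneals here to the top strand with its 3' end pointing upstream.
The product is the template from position 8 through 42 (35 bp).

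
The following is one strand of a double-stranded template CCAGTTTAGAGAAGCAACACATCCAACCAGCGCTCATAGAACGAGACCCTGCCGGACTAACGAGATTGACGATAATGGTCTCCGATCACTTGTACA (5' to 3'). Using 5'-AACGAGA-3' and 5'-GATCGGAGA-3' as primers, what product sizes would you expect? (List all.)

48 bp, 29 bp

The forward primer AACGAGA matches the top strand at positions 40–46, 59–65.
The reverse primer's reverse complement is TCTCCGATC, matching at positions 79–87.
Each forward site pairs with the reverse site to give a product ending at position 87: sizes 48, 29 bp.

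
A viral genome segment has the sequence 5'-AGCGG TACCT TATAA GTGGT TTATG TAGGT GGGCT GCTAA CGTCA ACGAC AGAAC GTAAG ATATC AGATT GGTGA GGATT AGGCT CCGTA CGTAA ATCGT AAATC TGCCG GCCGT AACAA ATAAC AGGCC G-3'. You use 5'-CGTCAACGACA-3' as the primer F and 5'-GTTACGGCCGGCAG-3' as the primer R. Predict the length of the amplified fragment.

78 bp

Forward primer CGTCAACGACA is found on the top strand at positions 41–51.
Reverse complement of the reverse primer: CTGCCGGCCGTAAC. This occurs on the top strand at positions 105–118.
The product runs from position 41 to position 118, so its length is 118 − 41 + 1 = 78 bp.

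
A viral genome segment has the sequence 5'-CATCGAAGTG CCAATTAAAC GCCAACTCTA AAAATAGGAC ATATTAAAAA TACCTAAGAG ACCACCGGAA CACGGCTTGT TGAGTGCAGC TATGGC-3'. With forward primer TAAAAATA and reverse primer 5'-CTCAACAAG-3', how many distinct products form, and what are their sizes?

Two products: 56 bp, 40 bp

The forward primer TAAAAATA matches the top strand at positions 29–36, 45–52.
The reverse primer's reverse complement is CTTGTTGAG, matching at positions 76–84.
Each forward site pairs with the reverse site to give a product ending at position 84: sizes 56, 40 bp.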